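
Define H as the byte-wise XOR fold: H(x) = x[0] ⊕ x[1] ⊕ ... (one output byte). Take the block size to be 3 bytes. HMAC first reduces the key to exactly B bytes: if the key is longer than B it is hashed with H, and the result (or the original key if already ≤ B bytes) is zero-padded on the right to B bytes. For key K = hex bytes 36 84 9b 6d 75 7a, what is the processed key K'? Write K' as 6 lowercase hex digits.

4b0000

|K| = 6 > B = 3, so first hash the key.
H(K): XOR 36⊕84⊕9b⊕6d⊕75⊕7a = 4b.
Zero-pad H(K) = 4b to 3 bytes: K' = 4b 00 00.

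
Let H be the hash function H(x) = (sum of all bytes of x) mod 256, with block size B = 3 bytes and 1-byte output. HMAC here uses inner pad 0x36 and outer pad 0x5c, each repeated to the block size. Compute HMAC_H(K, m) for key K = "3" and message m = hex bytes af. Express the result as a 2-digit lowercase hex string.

47

Key "3" = 33 is 1 byte ≤ B = 3; zero-pad to 3 bytes: K' = 33 00 00.
K' ⊕ ipad = 05 36 36.  K' ⊕ opad = 6f 5c 5c.
Inner input = (K'⊕ipad) ∥ m = 05 36 36 ∥ af.
Inner hash: sum = 5+54+54+175 = 288; mod 256 = 32 → 20.
Outer input = (K'⊕opad) ∥ inner = 6f 5c 5c ∥ 20.
Outer hash (tag): sum = 111+92+92+32 = 327; mod 256 = 71 → 47.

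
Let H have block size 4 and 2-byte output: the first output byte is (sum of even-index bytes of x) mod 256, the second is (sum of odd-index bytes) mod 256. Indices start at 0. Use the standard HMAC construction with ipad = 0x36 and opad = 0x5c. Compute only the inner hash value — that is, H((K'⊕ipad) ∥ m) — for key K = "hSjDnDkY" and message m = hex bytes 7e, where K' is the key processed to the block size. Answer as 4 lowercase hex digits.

5138

Key "hSjDnDkY" = 68 53 6a 44 6e 44 6b 59 is 8 bytes > B = 4, so hash it first: H(key) = ab 34, then zero-pad to 4 bytes: K' = ab 34 00 00.
K' ⊕ ipad = 9d 02 36 36.
Inner input = 9d 02 36 36 ∥ 7e.
Inner hash: even-index sum = 337 mod 256 = 81; odd-index sum = 56 mod 256 = 56 → 51 38.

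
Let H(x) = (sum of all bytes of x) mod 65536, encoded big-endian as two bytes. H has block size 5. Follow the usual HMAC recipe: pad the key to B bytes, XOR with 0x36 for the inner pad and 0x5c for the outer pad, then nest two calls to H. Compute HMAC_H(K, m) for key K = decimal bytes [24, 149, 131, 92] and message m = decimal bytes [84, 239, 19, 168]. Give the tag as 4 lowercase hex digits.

0270

Key decimal bytes [24, 149, 131, 92] = 18 95 83 5c is 4 bytes ≤ B = 5; zero-pad to 5 bytes: K' = 18 95 83 5c 00.
K' ⊕ ipad = 2e a3 b5 6a 36.  K' ⊕ opad = 44 c9 df 00 5c.
Inner input = (K'⊕ipad) ∥ m = 2e a3 b5 6a 36 ∥ 54 ef 13 a8.
Inner hash: sum = 46+163+181+106+54+84+239+19+168 = 1060 → 04 24.
Outer input = (K'⊕opad) ∥ inner = 44 c9 df 00 5c ∥ 04 24.
Outer hash (tag): sum = 68+201+223+0+92+4+36 = 624 → 02 70.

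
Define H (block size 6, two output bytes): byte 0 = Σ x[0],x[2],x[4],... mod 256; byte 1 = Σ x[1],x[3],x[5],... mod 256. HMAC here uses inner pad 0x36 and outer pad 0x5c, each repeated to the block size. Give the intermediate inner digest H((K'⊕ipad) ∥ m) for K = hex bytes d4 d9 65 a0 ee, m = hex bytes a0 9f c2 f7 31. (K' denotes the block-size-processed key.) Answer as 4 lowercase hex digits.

Key hex bytes d4 d9 65 a0 ee is 5 bytes ≤ B = 6; zero-pad to 6 bytes: K' = d4 d9 65 a0 ee 00.
K' ⊕ ipad = e2 ef 53 96 d8 36.
Inner input = e2 ef 53 96 d8 36 ∥ a0 9f c2 f7 31.
Inner hash: even-index sum = 928 mod 256 = 160; odd-index sum = 849 mod 256 = 81 → a0 51.

a051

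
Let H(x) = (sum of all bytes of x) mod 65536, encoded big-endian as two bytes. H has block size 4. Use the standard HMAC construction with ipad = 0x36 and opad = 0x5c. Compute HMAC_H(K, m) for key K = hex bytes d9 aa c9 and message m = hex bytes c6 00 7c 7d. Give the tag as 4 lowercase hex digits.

02ef

Key hex bytes d9 aa c9 is 3 bytes ≤ B = 4; zero-pad to 4 bytes: K' = d9 aa c9 00.
K' ⊕ ipad = ef 9c ff 36.  K' ⊕ opad = 85 f6 95 5c.
Inner input = (K'⊕ipad) ∥ m = ef 9c ff 36 ∥ c6 00 7c 7d.
Inner hash: sum = 239+156+255+54+198+0+124+125 = 1151 → 04 7f.
Outer input = (K'⊕opad) ∥ inner = 85 f6 95 5c ∥ 04 7f.
Outer hash (tag): sum = 133+246+149+92+4+127 = 751 → 02 ef.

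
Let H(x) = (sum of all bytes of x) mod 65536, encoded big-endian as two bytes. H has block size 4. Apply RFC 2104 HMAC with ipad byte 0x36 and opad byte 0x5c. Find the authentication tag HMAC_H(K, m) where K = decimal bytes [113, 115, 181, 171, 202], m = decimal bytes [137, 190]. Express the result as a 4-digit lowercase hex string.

018b

Key decimal bytes [113, 115, 181, 171, 202] = 71 73 b5 ab ca is 5 bytes > B = 4, so hash it first: H(key) = 03 0e, then zero-pad to 4 bytes: K' = 03 0e 00 00.
K' ⊕ ipad = 35 38 36 36.  K' ⊕ opad = 5f 52 5c 5c.
Inner input = (K'⊕ipad) ∥ m = 35 38 36 36 ∥ 89 be.
Inner hash: sum = 53+56+54+54+137+190 = 544 → 02 20.
Outer input = (K'⊕opad) ∥ inner = 5f 52 5c 5c ∥ 02 20.
Outer hash (tag): sum = 95+82+92+92+2+32 = 395 → 01 8b.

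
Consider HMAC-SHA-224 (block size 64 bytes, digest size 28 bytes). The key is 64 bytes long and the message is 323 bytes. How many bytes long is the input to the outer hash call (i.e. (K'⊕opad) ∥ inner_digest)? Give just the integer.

Key is 64 ≤ 64 bytes, zero-padded: |K'| = 64.
Outer input = (K'⊕opad) ∥ H(inner) → 64 + 28 = 92 bytes.

92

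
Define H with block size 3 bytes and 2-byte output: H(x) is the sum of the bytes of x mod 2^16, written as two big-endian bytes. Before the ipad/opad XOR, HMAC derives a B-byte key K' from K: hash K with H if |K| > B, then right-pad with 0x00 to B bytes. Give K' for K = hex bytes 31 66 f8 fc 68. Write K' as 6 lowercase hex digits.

02f300

|K| = 5 > B = 3, so first hash the key.
H(K): sum = 49+102+248+252+104 = 755 → 02 f3.
Zero-pad H(K) = 02 f3 to 3 bytes: K' = 02 f3 00.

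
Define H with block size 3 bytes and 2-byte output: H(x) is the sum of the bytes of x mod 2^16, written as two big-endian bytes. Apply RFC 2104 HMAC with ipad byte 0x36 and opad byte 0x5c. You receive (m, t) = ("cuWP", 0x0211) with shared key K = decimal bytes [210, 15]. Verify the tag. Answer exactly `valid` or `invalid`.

valid

Key decimal bytes [210, 15] = d2 0f is 2 bytes ≤ B = 3; zero-pad to 3 bytes: K' = d2 0f 00.
K' ⊕ ipad = e4 39 36; K' ⊕ opad = 8e 53 5c.
Inner hash: sum = 228+57+54+99+117+87+80 = 722 → 02 d2.
Outer hash (recomputed tag): sum = 142+83+92+2+210 = 529 → 02 11.
Recomputed tag = 0211; claimed = 0211 → match.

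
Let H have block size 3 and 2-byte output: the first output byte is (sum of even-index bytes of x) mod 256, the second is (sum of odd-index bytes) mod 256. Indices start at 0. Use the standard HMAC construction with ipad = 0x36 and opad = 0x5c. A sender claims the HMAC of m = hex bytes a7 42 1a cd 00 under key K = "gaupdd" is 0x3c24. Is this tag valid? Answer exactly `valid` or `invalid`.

Key "gaupdd" = 67 61 75 70 64 64 is 6 bytes > B = 3, so hash it first: H(key) = 40 35, then zero-pad to 3 bytes: K' = 40 35 00.
K' ⊕ ipad = 76 03 36; K' ⊕ opad = 1c 69 5c.
Inner hash: even-index sum = 443 mod 256 = 187; odd-index sum = 196 mod 256 = 196 → bb c4.
Outer hash (recomputed tag): even-index sum = 316 mod 256 = 60; odd-index sum = 292 mod 256 = 36 → 3c 24.
Recomputed tag = 3c24; claimed = 3c24 → match.

valid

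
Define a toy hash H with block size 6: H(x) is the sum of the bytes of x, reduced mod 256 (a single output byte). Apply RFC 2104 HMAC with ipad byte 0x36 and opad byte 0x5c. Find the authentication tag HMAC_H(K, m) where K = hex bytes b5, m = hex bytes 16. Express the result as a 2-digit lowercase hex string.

Key hex bytes b5 is 1 byte ≤ B = 6; zero-pad to 6 bytes: K' = b5 00 00 00 00 00.
K' ⊕ ipad = 83 36 36 36 36 36.  K' ⊕ opad = e9 5c 5c 5c 5c 5c.
Inner input = (K'⊕ipad) ∥ m = 83 36 36 36 36 36 ∥ 16.
Inner hash: sum = 131+54+54+54+54+54+22 = 423; mod 256 = 167 → a7.
Outer input = (K'⊕opad) ∥ inner = e9 5c 5c 5c 5c 5c ∥ a7.
Outer hash (tag): sum = 233+92+92+92+92+92+167 = 860; mod 256 = 92 → 5c.

5c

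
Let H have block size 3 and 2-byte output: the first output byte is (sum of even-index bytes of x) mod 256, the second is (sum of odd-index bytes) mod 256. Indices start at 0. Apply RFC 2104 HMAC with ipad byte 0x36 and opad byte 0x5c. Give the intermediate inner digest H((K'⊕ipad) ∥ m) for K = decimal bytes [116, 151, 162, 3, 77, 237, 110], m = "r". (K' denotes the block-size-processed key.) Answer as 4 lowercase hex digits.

Key decimal bytes [116, 151, 162, 3, 77, 237, 110] = 74 97 a2 03 4d ed 6e is 7 bytes > B = 3, so hash it first: H(key) = d1 87, then zero-pad to 3 bytes: K' = d1 87 00.
K' ⊕ ipad = e7 b1 36.
Inner input = e7 b1 36 ∥ 72.
Inner hash: even-index sum = 285 mod 256 = 29; odd-index sum = 291 mod 256 = 35 → 1d 23.

1d23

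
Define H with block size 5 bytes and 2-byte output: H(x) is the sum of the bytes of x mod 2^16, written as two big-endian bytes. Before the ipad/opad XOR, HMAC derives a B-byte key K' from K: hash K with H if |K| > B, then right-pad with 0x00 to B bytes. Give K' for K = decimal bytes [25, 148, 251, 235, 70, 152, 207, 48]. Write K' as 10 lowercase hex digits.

|K| = 8 > B = 5, so first hash the key.
H(K): sum = 25+148+251+235+70+152+207+48 = 1136 → 04 70.
Zero-pad H(K) = 04 70 to 5 bytes: K' = 04 70 00 00 00.

0470000000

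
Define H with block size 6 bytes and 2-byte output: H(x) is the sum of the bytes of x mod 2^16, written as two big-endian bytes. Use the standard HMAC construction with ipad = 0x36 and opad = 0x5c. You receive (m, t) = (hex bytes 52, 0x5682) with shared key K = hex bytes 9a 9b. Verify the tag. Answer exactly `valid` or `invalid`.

Key hex bytes 9a 9b is 2 bytes ≤ B = 6; zero-pad to 6 bytes: K' = 9a 9b 00 00 00 00.
K' ⊕ ipad = ac ad 36 36 36 36; K' ⊕ opad = c6 c7 5c 5c 5c 5c.
Inner hash: sum = 172+173+54+54+54+54+82 = 643 → 02 83.
Outer hash (recomputed tag): sum = 198+199+92+92+92+92+2+131 = 898 → 03 82.
Recomputed tag = 0382; claimed = 5682 → mismatch.

invalid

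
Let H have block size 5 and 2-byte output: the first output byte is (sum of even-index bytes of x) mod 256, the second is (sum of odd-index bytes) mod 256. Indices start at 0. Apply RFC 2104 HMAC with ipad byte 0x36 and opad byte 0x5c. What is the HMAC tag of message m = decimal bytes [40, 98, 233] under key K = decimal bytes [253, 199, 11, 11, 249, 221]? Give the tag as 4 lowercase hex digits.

f554

Key decimal bytes [253, 199, 11, 11, 249, 221] = fd c7 0b 0b f9 dd is 6 bytes > B = 5, so hash it first: H(key) = 01 af, then zero-pad to 5 bytes: K' = 01 af 00 00 00.
K' ⊕ ipad = 37 99 36 36 36.  K' ⊕ opad = 5d f3 5c 5c 5c.
Inner input = (K'⊕ipad) ∥ m = 37 99 36 36 36 ∥ 28 62 e9.
Inner hash: even-index sum = 261 mod 256 = 5; odd-index sum = 480 mod 256 = 224 → 05 e0.
Outer input = (K'⊕opad) ∥ inner = 5d f3 5c 5c 5c ∥ 05 e0.
Outer hash (tag): even-index sum = 501 mod 256 = 245; odd-index sum = 340 mod 256 = 84 → f5 54.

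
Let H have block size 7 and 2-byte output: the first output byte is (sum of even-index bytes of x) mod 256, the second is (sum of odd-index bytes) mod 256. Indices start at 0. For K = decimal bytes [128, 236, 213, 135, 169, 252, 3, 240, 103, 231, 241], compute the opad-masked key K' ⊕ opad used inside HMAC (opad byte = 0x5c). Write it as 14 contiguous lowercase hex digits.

051a5c5c5c5c5c

Key decimal bytes [128, 236, 213, 135, 169, 252, 3, 240, 103, 231, 241] = 80 ec d5 87 a9 fc 03 f0 67 e7 f1 is 11 bytes > B = 7, so hash it first: H(key) = 59 46, then zero-pad to 7 bytes: K' = 59 46 00 00 00 00 00.
XOR each byte with 0x5c: 59⊕5c=05, 46⊕5c=1a, 00⊕5c=5c, 00⊕5c=5c, 00⊕5c=5c, 00⊕5c=5c, 00⊕5c=5c.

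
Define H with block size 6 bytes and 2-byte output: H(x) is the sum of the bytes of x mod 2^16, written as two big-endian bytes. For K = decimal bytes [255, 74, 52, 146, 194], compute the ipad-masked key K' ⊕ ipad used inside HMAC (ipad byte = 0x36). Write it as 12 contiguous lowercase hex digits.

c97c02a4f436

Key decimal bytes [255, 74, 52, 146, 194] = ff 4a 34 92 c2 is 5 bytes ≤ B = 6; zero-pad to 6 bytes: K' = ff 4a 34 92 c2 00.
XOR each byte with 0x36: ff⊕36=c9, 4a⊕36=7c, 34⊕36=02, 92⊕36=a4, c2⊕36=f4, 00⊕36=36.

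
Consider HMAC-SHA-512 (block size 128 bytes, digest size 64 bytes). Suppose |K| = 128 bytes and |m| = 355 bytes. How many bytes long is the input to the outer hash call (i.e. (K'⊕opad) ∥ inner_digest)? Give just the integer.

Key is 128 ≤ 128 bytes, zero-padded: |K'| = 128.
Outer input = (K'⊕opad) ∥ H(inner) → 128 + 64 = 192 bytes.

192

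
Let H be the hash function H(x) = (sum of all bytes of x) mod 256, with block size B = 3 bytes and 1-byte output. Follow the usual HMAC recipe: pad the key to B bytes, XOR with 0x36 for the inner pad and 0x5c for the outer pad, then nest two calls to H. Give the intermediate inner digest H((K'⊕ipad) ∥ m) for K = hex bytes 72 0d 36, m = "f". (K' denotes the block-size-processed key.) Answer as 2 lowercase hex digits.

e5

Key hex bytes 72 0d 36 is exactly B = 3 bytes: K' = 72 0d 36.
K' ⊕ ipad = 44 3b 00.
Inner input = 44 3b 00 ∥ 66.
Inner hash: sum = 68+59+0+102 = 229 → e5.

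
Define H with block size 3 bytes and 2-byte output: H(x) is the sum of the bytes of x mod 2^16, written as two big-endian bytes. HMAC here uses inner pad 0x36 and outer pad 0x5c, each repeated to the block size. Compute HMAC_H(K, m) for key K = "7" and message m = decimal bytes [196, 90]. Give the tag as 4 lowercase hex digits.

Key "7" = 37 is 1 byte ≤ B = 3; zero-pad to 3 bytes: K' = 37 00 00.
K' ⊕ ipad = 01 36 36.  K' ⊕ opad = 6b 5c 5c.
Inner input = (K'⊕ipad) ∥ m = 01 36 36 ∥ c4 5a.
Inner hash: sum = 1+54+54+196+90 = 395 → 01 8b.
Outer input = (K'⊕opad) ∥ inner = 6b 5c 5c ∥ 01 8b.
Outer hash (tag): sum = 107+92+92+1+139 = 431 → 01 af.

01af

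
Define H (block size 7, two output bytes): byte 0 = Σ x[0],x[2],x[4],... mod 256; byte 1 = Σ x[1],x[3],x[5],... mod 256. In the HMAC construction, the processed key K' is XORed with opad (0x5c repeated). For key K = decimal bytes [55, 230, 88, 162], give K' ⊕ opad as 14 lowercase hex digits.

6bba04fe5c5c5c

Key decimal bytes [55, 230, 88, 162] = 37 e6 58 a2 is 4 bytes ≤ B = 7; zero-pad to 7 bytes: K' = 37 e6 58 a2 00 00 00.
XOR each byte with 0x5c: 37⊕5c=6b, e6⊕5c=ba, 58⊕5c=04, a2⊕5c=fe, 00⊕5c=5c, 00⊕5c=5c, 00⊕5c=5c.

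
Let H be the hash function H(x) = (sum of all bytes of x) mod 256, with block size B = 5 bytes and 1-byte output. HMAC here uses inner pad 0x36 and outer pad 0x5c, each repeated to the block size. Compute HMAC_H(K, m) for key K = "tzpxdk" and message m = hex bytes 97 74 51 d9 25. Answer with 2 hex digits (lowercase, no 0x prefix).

Key "tzpxdk" = 74 7a 70 78 64 6b is 6 bytes > B = 5, so hash it first: H(key) = a5, then zero-pad to 5 bytes: K' = a5 00 00 00 00.
K' ⊕ ipad = 93 36 36 36 36.  K' ⊕ opad = f9 5c 5c 5c 5c.
Inner input = (K'⊕ipad) ∥ m = 93 36 36 36 36 ∥ 97 74 51 d9 25.
Inner hash: sum = 147+54+54+54+54+151+116+81+217+37 = 965; mod 256 = 197 → c5.
Outer input = (K'⊕opad) ∥ inner = f9 5c 5c 5c 5c ∥ c5.
Outer hash (tag): sum = 249+92+92+92+92+197 = 814; mod 256 = 46 → 2e.

2e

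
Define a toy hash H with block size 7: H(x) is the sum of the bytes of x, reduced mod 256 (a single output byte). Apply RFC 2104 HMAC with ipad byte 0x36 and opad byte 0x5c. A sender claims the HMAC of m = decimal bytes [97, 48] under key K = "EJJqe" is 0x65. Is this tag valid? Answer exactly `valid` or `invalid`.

valid

Key "EJJqe" = 45 4a 4a 71 65 is 5 bytes ≤ B = 7; zero-pad to 7 bytes: K' = 45 4a 4a 71 65 00 00.
K' ⊕ ipad = 73 7c 7c 47 53 36 36; K' ⊕ opad = 19 16 16 2d 39 5c 5c.
Inner hash: sum = 115+124+124+71+83+54+54+97+48 = 770; mod 256 = 2 → 02.
Outer hash (recomputed tag): sum = 25+22+22+45+57+92+92+2 = 357; mod 256 = 101 → 65.
Recomputed tag = 65; claimed = 65 → match.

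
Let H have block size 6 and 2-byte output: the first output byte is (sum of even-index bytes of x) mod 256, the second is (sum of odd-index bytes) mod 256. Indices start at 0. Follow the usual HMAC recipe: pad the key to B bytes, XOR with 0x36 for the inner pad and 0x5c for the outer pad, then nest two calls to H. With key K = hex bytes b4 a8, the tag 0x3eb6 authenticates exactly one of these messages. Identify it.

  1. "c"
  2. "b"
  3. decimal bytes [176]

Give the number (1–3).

Key hex bytes b4 a8 is 2 bytes ≤ B = 6; zero-pad to 6 bytes: K' = b4 a8 00 00 00 00.
K' ⊕ ipad = 82 9e 36 36 36 36; K' ⊕ opad = e8 f4 5c 5c 5c 5c.
m1: inner = H(82 9e 36 36 36 36 63) = 51 0a; tag = H(e8 f4 5c 5c 5c 5c 51 0a) = f1b6
m2: inner = H(82 9e 36 36 36 36 62) = 50 0a; tag = H(e8 f4 5c 5c 5c 5c 50 0a) = f0b6
m3: inner = H(82 9e 36 36 36 36 b0) = 9e 0a; tag = H(e8 f4 5c 5c 5c 5c 9e 0a) = 3eb6 ← matches

3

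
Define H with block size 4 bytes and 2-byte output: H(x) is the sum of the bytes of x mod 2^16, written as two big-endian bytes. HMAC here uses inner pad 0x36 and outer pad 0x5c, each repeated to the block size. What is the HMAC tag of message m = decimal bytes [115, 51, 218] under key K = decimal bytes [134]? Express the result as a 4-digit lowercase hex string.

Key decimal bytes [134] = 86 is 1 byte ≤ B = 4; zero-pad to 4 bytes: K' = 86 00 00 00.
K' ⊕ ipad = b0 36 36 36.  K' ⊕ opad = da 5c 5c 5c.
Inner input = (K'⊕ipad) ∥ m = b0 36 36 36 ∥ 73 33 da.
Inner hash: sum = 176+54+54+54+115+51+218 = 722 → 02 d2.
Outer input = (K'⊕opad) ∥ inner = da 5c 5c 5c ∥ 02 d2.
Outer hash (tag): sum = 218+92+92+92+2+210 = 706 → 02 c2.

02c2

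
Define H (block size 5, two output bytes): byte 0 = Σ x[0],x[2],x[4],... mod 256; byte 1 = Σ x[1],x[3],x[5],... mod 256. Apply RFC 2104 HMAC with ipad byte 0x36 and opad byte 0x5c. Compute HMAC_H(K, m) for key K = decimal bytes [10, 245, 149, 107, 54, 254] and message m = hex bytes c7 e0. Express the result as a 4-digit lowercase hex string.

a68d

Key decimal bytes [10, 245, 149, 107, 54, 254] = 0a f5 95 6b 36 fe is 6 bytes > B = 5, so hash it first: H(key) = d5 5e, then zero-pad to 5 bytes: K' = d5 5e 00 00 00.
K' ⊕ ipad = e3 68 36 36 36.  K' ⊕ opad = 89 02 5c 5c 5c.
Inner input = (K'⊕ipad) ∥ m = e3 68 36 36 36 ∥ c7 e0.
Inner hash: even-index sum = 559 mod 256 = 47; odd-index sum = 357 mod 256 = 101 → 2f 65.
Outer input = (K'⊕opad) ∥ inner = 89 02 5c 5c 5c ∥ 2f 65.
Outer hash (tag): even-index sum = 422 mod 256 = 166; odd-index sum = 141 mod 256 = 141 → a6 8d.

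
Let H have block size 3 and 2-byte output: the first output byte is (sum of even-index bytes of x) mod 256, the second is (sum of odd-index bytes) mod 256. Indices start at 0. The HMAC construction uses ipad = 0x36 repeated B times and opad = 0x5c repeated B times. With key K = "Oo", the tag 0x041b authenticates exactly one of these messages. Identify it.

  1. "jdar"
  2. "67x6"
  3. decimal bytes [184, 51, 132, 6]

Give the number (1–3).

3

Key "Oo" = 4f 6f is 2 bytes ≤ B = 3; zero-pad to 3 bytes: K' = 4f 6f 00.
K' ⊕ ipad = 79 59 36; K' ⊕ opad = 13 33 5c.
m1: inner = H(79 59 36 6a 64 61 72) = 85 24; tag = H(13 33 5c 85 24) = 93b8
m2: inner = H(79 59 36 36 37 78 36) = 1c 07; tag = H(13 33 5c 1c 07) = 764f
m3: inner = H(79 59 36 b8 33 84 06) = e8 95; tag = H(13 33 5c e8 95) = 041b ← matches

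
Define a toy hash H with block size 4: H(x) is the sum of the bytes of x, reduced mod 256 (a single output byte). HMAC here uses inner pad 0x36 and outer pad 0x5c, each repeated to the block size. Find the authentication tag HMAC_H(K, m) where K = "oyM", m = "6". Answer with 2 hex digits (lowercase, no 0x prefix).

Key "oyM" = 6f 79 4d is 3 bytes ≤ B = 4; zero-pad to 4 bytes: K' = 6f 79 4d 00.
K' ⊕ ipad = 59 4f 7b 36.  K' ⊕ opad = 33 25 11 5c.
Inner input = (K'⊕ipad) ∥ m = 59 4f 7b 36 ∥ 36.
Inner hash: sum = 89+79+123+54+54 = 399; mod 256 = 143 → 8f.
Outer input = (K'⊕opad) ∥ inner = 33 25 11 5c ∥ 8f.
Outer hash (tag): sum = 51+37+17+92+143 = 340; mod 256 = 84 → 54.

54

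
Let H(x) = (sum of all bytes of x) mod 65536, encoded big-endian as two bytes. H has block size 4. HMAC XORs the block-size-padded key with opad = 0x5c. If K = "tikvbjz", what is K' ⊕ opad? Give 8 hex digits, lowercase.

Key "tikvbjz" = 74 69 6b 76 62 6a 7a is 7 bytes > B = 4, so hash it first: H(key) = 03 04, then zero-pad to 4 bytes: K' = 03 04 00 00.
XOR each byte with 0x5c: 03⊕5c=5f, 04⊕5c=58, 00⊕5c=5c, 00⊕5c=5c.

5f585c5c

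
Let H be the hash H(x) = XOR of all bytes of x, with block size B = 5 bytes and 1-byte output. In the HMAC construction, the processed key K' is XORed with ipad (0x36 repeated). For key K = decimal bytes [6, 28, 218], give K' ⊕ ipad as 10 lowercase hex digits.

302aec3636

Key decimal bytes [6, 28, 218] = 06 1c da is 3 bytes ≤ B = 5; zero-pad to 5 bytes: K' = 06 1c da 00 00.
XOR each byte with 0x36: 06⊕36=30, 1c⊕36=2a, da⊕36=ec, 00⊕36=36, 00⊕36=36.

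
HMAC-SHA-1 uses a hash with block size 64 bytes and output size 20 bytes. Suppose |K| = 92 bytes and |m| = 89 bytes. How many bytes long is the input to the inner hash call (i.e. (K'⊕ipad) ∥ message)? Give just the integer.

153

Key is 92 > 64 bytes, so it is hashed to 20 bytes then zero-padded to 64: |K'| = 64.
Inner input = (K'⊕ipad) ∥ m → 64 + 89 = 153 bytes.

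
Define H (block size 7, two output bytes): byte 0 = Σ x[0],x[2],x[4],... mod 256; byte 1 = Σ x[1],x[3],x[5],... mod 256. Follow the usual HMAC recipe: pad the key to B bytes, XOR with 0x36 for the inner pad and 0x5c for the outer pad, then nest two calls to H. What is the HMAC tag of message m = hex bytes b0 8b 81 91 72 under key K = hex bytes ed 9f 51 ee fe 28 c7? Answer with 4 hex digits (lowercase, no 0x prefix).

Key hex bytes ed 9f 51 ee fe 28 c7 is exactly B = 7 bytes: K' = ed 9f 51 ee fe 28 c7.
K' ⊕ ipad = db a9 67 d8 c8 1e f1.  K' ⊕ opad = b1 c3 0d b2 a2 74 9b.
Inner input = (K'⊕ipad) ∥ m = db a9 67 d8 c8 1e f1 ∥ b0 8b 81 91 72.
Inner hash: even-index sum = 1047 mod 256 = 23; odd-index sum = 834 mod 256 = 66 → 17 42.
Outer input = (K'⊕opad) ∥ inner = b1 c3 0d b2 a2 74 9b ∥ 17 42.
Outer hash (tag): even-index sum = 573 mod 256 = 61; odd-index sum = 512 mod 256 = 0 → 3d 00.

3d00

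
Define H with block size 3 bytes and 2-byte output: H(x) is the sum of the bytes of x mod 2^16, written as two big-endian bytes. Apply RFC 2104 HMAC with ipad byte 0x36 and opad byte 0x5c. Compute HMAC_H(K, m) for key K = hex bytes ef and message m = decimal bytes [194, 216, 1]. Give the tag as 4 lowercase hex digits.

Key hex bytes ef is 1 byte ≤ B = 3; zero-pad to 3 bytes: K' = ef 00 00.
K' ⊕ ipad = d9 36 36.  K' ⊕ opad = b3 5c 5c.
Inner input = (K'⊕ipad) ∥ m = d9 36 36 ∥ c2 d8 01.
Inner hash: sum = 217+54+54+194+216+1 = 736 → 02 e0.
Outer input = (K'⊕opad) ∥ inner = b3 5c 5c ∥ 02 e0.
Outer hash (tag): sum = 179+92+92+2+224 = 589 → 02 4d.

024d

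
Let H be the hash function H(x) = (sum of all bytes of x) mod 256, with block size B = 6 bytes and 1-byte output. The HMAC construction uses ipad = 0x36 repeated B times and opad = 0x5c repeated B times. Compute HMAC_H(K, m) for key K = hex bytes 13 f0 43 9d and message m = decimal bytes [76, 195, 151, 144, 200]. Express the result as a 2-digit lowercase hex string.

Key hex bytes 13 f0 43 9d is 4 bytes ≤ B = 6; zero-pad to 6 bytes: K' = 13 f0 43 9d 00 00.
K' ⊕ ipad = 25 c6 75 ab 36 36.  K' ⊕ opad = 4f ac 1f c1 5c 5c.
Inner input = (K'⊕ipad) ∥ m = 25 c6 75 ab 36 36 ∥ 4c c3 97 90 c8.
Inner hash: sum = 37+198+117+171+54+54+76+195+151+144+200 = 1397; mod 256 = 117 → 75.
Outer input = (K'⊕opad) ∥ inner = 4f ac 1f c1 5c 5c ∥ 75.
Outer hash (tag): sum = 79+172+31+193+92+92+117 = 776; mod 256 = 8 → 08.

08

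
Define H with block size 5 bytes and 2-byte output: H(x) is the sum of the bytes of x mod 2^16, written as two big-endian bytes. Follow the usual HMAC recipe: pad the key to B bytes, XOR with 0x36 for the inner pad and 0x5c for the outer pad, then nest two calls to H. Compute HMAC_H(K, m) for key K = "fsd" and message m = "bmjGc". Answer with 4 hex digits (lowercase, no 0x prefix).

0192

Key "fsd" = 66 73 64 is 3 bytes ≤ B = 5; zero-pad to 5 bytes: K' = 66 73 64 00 00.
K' ⊕ ipad = 50 45 52 36 36.  K' ⊕ opad = 3a 2f 38 5c 5c.
Inner input = (K'⊕ipad) ∥ m = 50 45 52 36 36 ∥ 62 6d 6a 47 63.
Inner hash: sum = 80+69+82+54+54+98+109+106+71+99 = 822 → 03 36.
Outer input = (K'⊕opad) ∥ inner = 3a 2f 38 5c 5c ∥ 03 36.
Outer hash (tag): sum = 58+47+56+92+92+3+54 = 402 → 01 92.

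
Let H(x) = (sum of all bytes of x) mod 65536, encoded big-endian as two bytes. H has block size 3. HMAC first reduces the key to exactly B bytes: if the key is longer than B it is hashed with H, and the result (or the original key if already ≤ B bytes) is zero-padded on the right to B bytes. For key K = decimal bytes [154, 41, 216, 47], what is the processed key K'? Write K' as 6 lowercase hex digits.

|K| = 4 > B = 3, so first hash the key.
H(K): sum = 154+41+216+47 = 458 → 01 ca.
Zero-pad H(K) = 01 ca to 3 bytes: K' = 01 ca 00.

01ca00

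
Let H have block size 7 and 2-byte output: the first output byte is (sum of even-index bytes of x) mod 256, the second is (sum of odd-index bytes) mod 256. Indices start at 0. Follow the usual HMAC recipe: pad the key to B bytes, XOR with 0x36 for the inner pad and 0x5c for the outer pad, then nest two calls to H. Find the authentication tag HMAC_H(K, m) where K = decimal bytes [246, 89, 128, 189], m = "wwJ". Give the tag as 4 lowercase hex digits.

2f9b

Key decimal bytes [246, 89, 128, 189] = f6 59 80 bd is 4 bytes ≤ B = 7; zero-pad to 7 bytes: K' = f6 59 80 bd 00 00 00.
K' ⊕ ipad = c0 6f b6 8b 36 36 36.  K' ⊕ opad = aa 05 dc e1 5c 5c 5c.
Inner input = (K'⊕ipad) ∥ m = c0 6f b6 8b 36 36 36 ∥ 77 77 4a.
Inner hash: even-index sum = 601 mod 256 = 89; odd-index sum = 497 mod 256 = 241 → 59 f1.
Outer input = (K'⊕opad) ∥ inner = aa 05 dc e1 5c 5c 5c ∥ 59 f1.
Outer hash (tag): even-index sum = 815 mod 256 = 47; odd-index sum = 411 mod 256 = 155 → 2f 9b.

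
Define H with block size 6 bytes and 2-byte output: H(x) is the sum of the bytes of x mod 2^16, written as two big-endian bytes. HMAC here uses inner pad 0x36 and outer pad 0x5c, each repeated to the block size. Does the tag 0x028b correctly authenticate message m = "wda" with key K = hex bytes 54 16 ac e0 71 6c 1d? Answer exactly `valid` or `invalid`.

valid

Key hex bytes 54 16 ac e0 71 6c 1d is 7 bytes > B = 6, so hash it first: H(key) = 02 f0, then zero-pad to 6 bytes: K' = 02 f0 00 00 00 00.
K' ⊕ ipad = 34 c6 36 36 36 36; K' ⊕ opad = 5e ac 5c 5c 5c 5c.
Inner hash: sum = 52+198+54+54+54+54+119+100+97 = 782 → 03 0e.
Outer hash (recomputed tag): sum = 94+172+92+92+92+92+3+14 = 651 → 02 8b.
Recomputed tag = 028b; claimed = 028b → match.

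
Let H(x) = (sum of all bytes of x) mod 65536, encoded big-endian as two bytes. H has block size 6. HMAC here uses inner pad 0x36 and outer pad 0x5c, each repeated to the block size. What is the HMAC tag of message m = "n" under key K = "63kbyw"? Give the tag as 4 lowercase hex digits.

Key "63kbyw" = 36 33 6b 62 79 77 is exactly B = 6 bytes: K' = 36 33 6b 62 79 77.
K' ⊕ ipad = 00 05 5d 54 4f 41.  K' ⊕ opad = 6a 6f 37 3e 25 2b.
Inner input = (K'⊕ipad) ∥ m = 00 05 5d 54 4f 41 ∥ 6e.
Inner hash: sum = 0+5+93+84+79+65+110 = 436 → 01 b4.
Outer input = (K'⊕opad) ∥ inner = 6a 6f 37 3e 25 2b ∥ 01 b4.
Outer hash (tag): sum = 106+111+55+62+37+43+1+180 = 595 → 02 53.

0253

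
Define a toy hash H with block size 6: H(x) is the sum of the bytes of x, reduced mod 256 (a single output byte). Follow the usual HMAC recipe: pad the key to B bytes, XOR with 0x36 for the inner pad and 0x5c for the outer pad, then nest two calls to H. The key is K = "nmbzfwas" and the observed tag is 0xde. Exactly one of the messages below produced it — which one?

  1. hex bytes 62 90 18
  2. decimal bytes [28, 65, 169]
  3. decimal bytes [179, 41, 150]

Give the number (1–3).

Key "nmbzfwas" = 6e 6d 62 7a 66 77 61 73 is 8 bytes > B = 6, so hash it first: H(key) = 68, then zero-pad to 6 bytes: K' = 68 00 00 00 00 00.
K' ⊕ ipad = 5e 36 36 36 36 36; K' ⊕ opad = 34 5c 5c 5c 5c 5c.
m1: inner = H(5e 36 36 36 36 36 62 90 18) = 76; tag = H(34 5c 5c 5c 5c 5c 76) = 76
m2: inner = H(5e 36 36 36 36 36 1c 41 a9) = 72; tag = H(34 5c 5c 5c 5c 5c 72) = 72
m3: inner = H(5e 36 36 36 36 36 b3 29 96) = de; tag = H(34 5c 5c 5c 5c 5c de) = de ← matches

3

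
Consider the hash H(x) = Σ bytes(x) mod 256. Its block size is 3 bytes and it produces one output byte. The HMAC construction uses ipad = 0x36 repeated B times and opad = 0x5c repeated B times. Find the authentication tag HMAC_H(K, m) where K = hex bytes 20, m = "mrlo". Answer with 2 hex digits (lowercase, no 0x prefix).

70

Key hex bytes 20 is 1 byte ≤ B = 3; zero-pad to 3 bytes: K' = 20 00 00.
K' ⊕ ipad = 16 36 36.  K' ⊕ opad = 7c 5c 5c.
Inner input = (K'⊕ipad) ∥ m = 16 36 36 ∥ 6d 72 6c 6f.
Inner hash: sum = 22+54+54+109+114+108+111 = 572; mod 256 = 60 → 3c.
Outer input = (K'⊕opad) ∥ inner = 7c 5c 5c ∥ 3c.
Outer hash (tag): sum = 124+92+92+60 = 368; mod 256 = 112 → 70.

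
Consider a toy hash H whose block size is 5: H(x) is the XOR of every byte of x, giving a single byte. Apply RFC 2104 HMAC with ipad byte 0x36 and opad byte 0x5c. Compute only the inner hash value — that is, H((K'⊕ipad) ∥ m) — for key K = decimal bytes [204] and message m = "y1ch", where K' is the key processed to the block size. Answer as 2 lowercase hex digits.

Key decimal bytes [204] = cc is 1 byte ≤ B = 5; zero-pad to 5 bytes: K' = cc 00 00 00 00.
K' ⊕ ipad = fa 36 36 36 36.
Inner input = fa 36 36 36 36 ∥ 79 31 63 68.
Inner hash: XOR fa⊕36⊕36⊕36⊕36⊕79⊕31⊕63⊕68 = b9.

b9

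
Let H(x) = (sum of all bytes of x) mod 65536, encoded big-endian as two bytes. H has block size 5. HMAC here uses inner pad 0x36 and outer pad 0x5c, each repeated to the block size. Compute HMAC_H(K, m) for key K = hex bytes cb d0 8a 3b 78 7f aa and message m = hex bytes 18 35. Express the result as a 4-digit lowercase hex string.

0222

Key hex bytes cb d0 8a 3b 78 7f aa is 7 bytes > B = 5, so hash it first: H(key) = 04 01, then zero-pad to 5 bytes: K' = 04 01 00 00 00.
K' ⊕ ipad = 32 37 36 36 36.  K' ⊕ opad = 58 5d 5c 5c 5c.
Inner input = (K'⊕ipad) ∥ m = 32 37 36 36 36 ∥ 18 35.
Inner hash: sum = 50+55+54+54+54+24+53 = 344 → 01 58.
Outer input = (K'⊕opad) ∥ inner = 58 5d 5c 5c 5c ∥ 01 58.
Outer hash (tag): sum = 88+93+92+92+92+1+88 = 546 → 02 22.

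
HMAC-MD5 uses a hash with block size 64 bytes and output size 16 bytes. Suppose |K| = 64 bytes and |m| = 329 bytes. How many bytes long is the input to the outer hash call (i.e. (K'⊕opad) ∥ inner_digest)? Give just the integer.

Key is 64 ≤ 64 bytes, zero-padded: |K'| = 64.
Outer input = (K'⊕opad) ∥ H(inner) → 64 + 16 = 80 bytes.

80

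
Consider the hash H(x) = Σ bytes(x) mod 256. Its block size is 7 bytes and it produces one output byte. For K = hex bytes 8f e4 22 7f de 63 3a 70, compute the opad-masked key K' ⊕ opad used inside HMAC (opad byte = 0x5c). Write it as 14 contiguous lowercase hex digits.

Key hex bytes 8f e4 22 7f de 63 3a 70 is 8 bytes > B = 7, so hash it first: H(key) = ff, then zero-pad to 7 bytes: K' = ff 00 00 00 00 00 00.
XOR each byte with 0x5c: ff⊕5c=a3, 00⊕5c=5c, 00⊕5c=5c, 00⊕5c=5c, 00⊕5c=5c, 00⊕5c=5c, 00⊕5c=5c.

a35c5c5c5c5c5c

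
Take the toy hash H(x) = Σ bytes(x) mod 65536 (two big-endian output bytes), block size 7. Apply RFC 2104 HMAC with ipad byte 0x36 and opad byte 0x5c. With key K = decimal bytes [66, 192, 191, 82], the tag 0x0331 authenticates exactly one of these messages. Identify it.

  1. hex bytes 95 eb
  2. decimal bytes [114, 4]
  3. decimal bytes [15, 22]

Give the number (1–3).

Key decimal bytes [66, 192, 191, 82] = 42 c0 bf 52 is 4 bytes ≤ B = 7; zero-pad to 7 bytes: K' = 42 c0 bf 52 00 00 00.
K' ⊕ ipad = 74 f6 89 64 36 36 36; K' ⊕ opad = 1e 9c e3 0e 5c 5c 5c.
m1: inner = H(74 f6 89 64 36 36 36 95 eb) = 04 79; tag = H(1e 9c e3 0e 5c 5c 5c 04 79) = 033c
m2: inner = H(74 f6 89 64 36 36 36 72 04) = 03 6f; tag = H(1e 9c e3 0e 5c 5c 5c 03 6f) = 0331 ← matches
m3: inner = H(74 f6 89 64 36 36 36 0f 16) = 03 1e; tag = H(1e 9c e3 0e 5c 5c 5c 03 1e) = 02e0

2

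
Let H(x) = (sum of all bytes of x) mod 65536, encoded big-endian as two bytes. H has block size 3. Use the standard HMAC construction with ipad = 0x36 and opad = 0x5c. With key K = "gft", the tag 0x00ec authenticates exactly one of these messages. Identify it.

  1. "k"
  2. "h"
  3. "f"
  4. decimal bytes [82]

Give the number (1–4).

Key "gft" = 67 66 74 is exactly B = 3 bytes: K' = 67 66 74.
K' ⊕ ipad = 51 50 42; K' ⊕ opad = 3b 3a 28.
m1: inner = H(51 50 42 6b) = 01 4e; tag = H(3b 3a 28 01 4e) = 00ec ← matches
m2: inner = H(51 50 42 68) = 01 4b; tag = H(3b 3a 28 01 4b) = 00e9
m3: inner = H(51 50 42 66) = 01 49; tag = H(3b 3a 28 01 49) = 00e7
m4: inner = H(51 50 42 52) = 01 35; tag = H(3b 3a 28 01 35) = 00d3

1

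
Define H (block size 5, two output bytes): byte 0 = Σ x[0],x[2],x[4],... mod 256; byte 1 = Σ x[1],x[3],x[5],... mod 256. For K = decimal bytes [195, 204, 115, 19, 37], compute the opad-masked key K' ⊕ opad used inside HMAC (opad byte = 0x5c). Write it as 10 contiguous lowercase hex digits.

9f902f4f79

Key decimal bytes [195, 204, 115, 19, 37] = c3 cc 73 13 25 is exactly B = 5 bytes: K' = c3 cc 73 13 25.
XOR each byte with 0x5c: c3⊕5c=9f, cc⊕5c=90, 73⊕5c=2f, 13⊕5c=4f, 25⊕5c=79.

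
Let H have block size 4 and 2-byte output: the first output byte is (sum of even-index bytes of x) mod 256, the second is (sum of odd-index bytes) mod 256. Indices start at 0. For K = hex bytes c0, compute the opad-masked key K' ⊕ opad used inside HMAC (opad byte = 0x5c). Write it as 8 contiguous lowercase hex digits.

9c5c5c5c

Key hex bytes c0 is 1 byte ≤ B = 4; zero-pad to 4 bytes: K' = c0 00 00 00.
XOR each byte with 0x5c: c0⊕5c=9c, 00⊕5c=5c, 00⊕5c=5c, 00⊕5c=5c.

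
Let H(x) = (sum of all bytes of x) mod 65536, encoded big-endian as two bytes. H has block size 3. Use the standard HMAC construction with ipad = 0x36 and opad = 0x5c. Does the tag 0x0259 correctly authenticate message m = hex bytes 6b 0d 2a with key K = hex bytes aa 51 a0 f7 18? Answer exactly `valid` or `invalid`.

valid

Key hex bytes aa 51 a0 f7 18 is 5 bytes > B = 3, so hash it first: H(key) = 02 aa, then zero-pad to 3 bytes: K' = 02 aa 00.
K' ⊕ ipad = 34 9c 36; K' ⊕ opad = 5e f6 5c.
Inner hash: sum = 52+156+54+107+13+42 = 424 → 01 a8.
Outer hash (recomputed tag): sum = 94+246+92+1+168 = 601 → 02 59.
Recomputed tag = 0259; claimed = 0259 → match.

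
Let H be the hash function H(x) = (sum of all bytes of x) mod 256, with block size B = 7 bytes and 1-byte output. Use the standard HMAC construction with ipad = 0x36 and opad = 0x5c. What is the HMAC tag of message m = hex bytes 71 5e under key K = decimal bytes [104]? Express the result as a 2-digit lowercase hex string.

Key decimal bytes [104] = 68 is 1 byte ≤ B = 7; zero-pad to 7 bytes: K' = 68 00 00 00 00 00 00.
K' ⊕ ipad = 5e 36 36 36 36 36 36.  K' ⊕ opad = 34 5c 5c 5c 5c 5c 5c.
Inner input = (K'⊕ipad) ∥ m = 5e 36 36 36 36 36 36 ∥ 71 5e.
Inner hash: sum = 94+54+54+54+54+54+54+113+94 = 625; mod 256 = 113 → 71.
Outer input = (K'⊕opad) ∥ inner = 34 5c 5c 5c 5c 5c 5c ∥ 71.
Outer hash (tag): sum = 52+92+92+92+92+92+92+113 = 717; mod 256 = 205 → cd.

cd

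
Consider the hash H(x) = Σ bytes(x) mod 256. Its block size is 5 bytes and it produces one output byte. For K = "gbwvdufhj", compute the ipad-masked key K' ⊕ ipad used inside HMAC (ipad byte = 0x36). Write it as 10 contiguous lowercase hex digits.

f136363636

Key "gbwvdufhj" = 67 62 77 76 64 75 66 68 6a is 9 bytes > B = 5, so hash it first: H(key) = c7, then zero-pad to 5 bytes: K' = c7 00 00 00 00.
XOR each byte with 0x36: c7⊕36=f1, 00⊕36=36, 00⊕36=36, 00⊕36=36, 00⊕36=36.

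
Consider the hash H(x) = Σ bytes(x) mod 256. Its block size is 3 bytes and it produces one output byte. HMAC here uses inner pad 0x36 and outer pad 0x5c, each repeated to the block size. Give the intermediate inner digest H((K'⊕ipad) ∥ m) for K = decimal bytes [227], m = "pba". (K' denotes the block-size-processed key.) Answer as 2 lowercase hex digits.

74

Key decimal bytes [227] = e3 is 1 byte ≤ B = 3; zero-pad to 3 bytes: K' = e3 00 00.
K' ⊕ ipad = d5 36 36.
Inner input = d5 36 36 ∥ 70 62 61.
Inner hash: sum = 213+54+54+112+98+97 = 628; mod 256 = 116 → 74.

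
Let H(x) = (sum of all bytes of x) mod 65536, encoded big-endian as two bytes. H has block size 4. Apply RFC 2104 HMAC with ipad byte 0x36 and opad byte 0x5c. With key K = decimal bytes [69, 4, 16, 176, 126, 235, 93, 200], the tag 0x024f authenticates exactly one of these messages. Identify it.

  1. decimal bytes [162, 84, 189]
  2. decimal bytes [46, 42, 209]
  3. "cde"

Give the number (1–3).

Key decimal bytes [69, 4, 16, 176, 126, 235, 93, 200] = 45 04 10 b0 7e eb 5d c8 is 8 bytes > B = 4, so hash it first: H(key) = 03 97, then zero-pad to 4 bytes: K' = 03 97 00 00.
K' ⊕ ipad = 35 a1 36 36; K' ⊕ opad = 5f cb 5c 5c.
m1: inner = H(35 a1 36 36 a2 54 bd) = 02 f5; tag = H(5f cb 5c 5c 02 f5) = 02d9
m2: inner = H(35 a1 36 36 2e 2a d1) = 02 6b; tag = H(5f cb 5c 5c 02 6b) = 024f ← matches
m3: inner = H(35 a1 36 36 63 64 65) = 02 6e; tag = H(5f cb 5c 5c 02 6e) = 0252

2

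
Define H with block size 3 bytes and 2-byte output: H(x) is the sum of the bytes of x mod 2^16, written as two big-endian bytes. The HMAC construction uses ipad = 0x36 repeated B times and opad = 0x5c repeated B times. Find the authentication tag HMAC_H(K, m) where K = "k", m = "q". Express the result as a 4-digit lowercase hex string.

Key "k" = 6b is 1 byte ≤ B = 3; zero-pad to 3 bytes: K' = 6b 00 00.
K' ⊕ ipad = 5d 36 36.  K' ⊕ opad = 37 5c 5c.
Inner input = (K'⊕ipad) ∥ m = 5d 36 36 ∥ 71.
Inner hash: sum = 93+54+54+113 = 314 → 01 3a.
Outer input = (K'⊕opad) ∥ inner = 37 5c 5c ∥ 01 3a.
Outer hash (tag): sum = 55+92+92+1+58 = 298 → 01 2a.

012a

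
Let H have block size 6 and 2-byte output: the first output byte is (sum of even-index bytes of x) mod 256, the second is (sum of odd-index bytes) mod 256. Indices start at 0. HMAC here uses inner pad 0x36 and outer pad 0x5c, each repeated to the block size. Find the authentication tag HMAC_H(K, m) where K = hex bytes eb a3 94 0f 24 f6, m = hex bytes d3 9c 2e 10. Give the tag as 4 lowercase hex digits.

8936

Key hex bytes eb a3 94 0f 24 f6 is exactly B = 6 bytes: K' = eb a3 94 0f 24 f6.
K' ⊕ ipad = dd 95 a2 39 12 c0.  K' ⊕ opad = b7 ff c8 53 78 aa.
Inner input = (K'⊕ipad) ∥ m = dd 95 a2 39 12 c0 ∥ d3 9c 2e 10.
Inner hash: even-index sum = 658 mod 256 = 146; odd-index sum = 570 mod 256 = 58 → 92 3a.
Outer input = (K'⊕opad) ∥ inner = b7 ff c8 53 78 aa ∥ 92 3a.
Outer hash (tag): even-index sum = 649 mod 256 = 137; odd-index sum = 566 mod 256 = 54 → 89 36.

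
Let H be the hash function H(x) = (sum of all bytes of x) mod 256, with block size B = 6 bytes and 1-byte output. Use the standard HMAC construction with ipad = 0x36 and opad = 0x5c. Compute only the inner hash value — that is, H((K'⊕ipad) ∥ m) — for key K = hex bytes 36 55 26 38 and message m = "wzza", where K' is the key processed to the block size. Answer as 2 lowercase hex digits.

Key hex bytes 36 55 26 38 is 4 bytes ≤ B = 6; zero-pad to 6 bytes: K' = 36 55 26 38 00 00.
K' ⊕ ipad = 00 63 10 0e 36 36.
Inner input = 00 63 10 0e 36 36 ∥ 77 7a 7a 61.
Inner hash: sum = 0+99+16+14+54+54+119+122+122+97 = 697; mod 256 = 185 → b9.

b9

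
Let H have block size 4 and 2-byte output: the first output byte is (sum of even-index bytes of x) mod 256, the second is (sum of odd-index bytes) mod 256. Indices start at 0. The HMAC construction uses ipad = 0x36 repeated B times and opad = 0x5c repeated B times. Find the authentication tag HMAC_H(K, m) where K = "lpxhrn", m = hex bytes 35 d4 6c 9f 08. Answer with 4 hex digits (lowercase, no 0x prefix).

a58f

Key "lpxhrn" = 6c 70 78 68 72 6e is 6 bytes > B = 4, so hash it first: H(key) = 56 46, then zero-pad to 4 bytes: K' = 56 46 00 00.
K' ⊕ ipad = 60 70 36 36.  K' ⊕ opad = 0a 1a 5c 5c.
Inner input = (K'⊕ipad) ∥ m = 60 70 36 36 ∥ 35 d4 6c 9f 08.
Inner hash: even-index sum = 319 mod 256 = 63; odd-index sum = 537 mod 256 = 25 → 3f 19.
Outer input = (K'⊕opad) ∥ inner = 0a 1a 5c 5c ∥ 3f 19.
Outer hash (tag): even-index sum = 165 mod 256 = 165; odd-index sum = 143 mod 256 = 143 → a5 8f.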